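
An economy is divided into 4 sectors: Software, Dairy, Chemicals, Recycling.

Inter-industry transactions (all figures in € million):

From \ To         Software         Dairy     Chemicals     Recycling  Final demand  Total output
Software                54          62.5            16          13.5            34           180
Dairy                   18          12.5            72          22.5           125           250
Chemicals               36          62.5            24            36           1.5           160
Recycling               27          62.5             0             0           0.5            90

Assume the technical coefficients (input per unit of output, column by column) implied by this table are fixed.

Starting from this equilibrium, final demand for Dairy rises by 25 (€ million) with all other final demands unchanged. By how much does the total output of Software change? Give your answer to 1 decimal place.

Δx_1 = 22.6

Technical coefficients a_ij = z_ij / X_j:
  a_11 = 54/180 = 0.30, a_21 = 18/180 = 0.10, a_31 = 36/180 = 0.20, a_41 = 27/180 = 0.15
  a_12 = 62.5/250 = 0.25, a_22 = 12.5/250 = 0.05, a_32 = 62.5/250 = 0.25, a_42 = 62.5/250 = 0.25
  a_13 = 16/160 = 0.10, a_23 = 72/160 = 0.45, a_33 = 24/160 = 0.15, a_43 = 0/160 = 0.00
  a_14 = 13.5/90 = 0.15, a_24 = 22.5/90 = 0.25, a_34 = 36/90 = 0.40, a_44 = 0/90 = 0.00
I − A =
  [   0.70    -0.25    -0.10    -0.15]
  [  -0.10     0.95    -0.45    -0.25]
  [  -0.20    -0.25     0.85    -0.40]
  [  -0.15    -0.25     0.00     1.00]
Compute the cofactors C_ij = (−1)^(i+j)·(3×3 minor ij) of I−A; the adjugate is their transpose:
adj(I−A) = Cᵀ =
  [ 0.596875   0.279375   0.218125   0.246625]
  [ 0.233875   0.549875   0.318625   0.300000]
  [ 0.278875   0.311875   0.561750   0.344500]
  [ 0.148000   0.179375   0.112375   0.421250]
det(I−A) = Σ_j (I−A)_1j·C_1j = (0.70)(0.596875) + (-0.25)(0.233875) + (-0.10)(0.278875) + (-0.15)(0.148000) = 0.30925625
(I − A)⁻¹ = adj(I−A) / det(I−A) ≈
  [   1.9300     0.9034     0.7053     0.7975]
  [   0.7562     1.7781     1.0303     0.9701]
  [   0.9018     1.0085     1.8165     1.1140]
  [   0.4786     0.5800     0.3634     1.3621]
Δx = (I − A)⁻¹ Δd with Δd having +25 in the Dairy component and 0 elsewhere.
So Δx_1 = L_12 · (+25), where L_12 = adj(I−A)_12 / det(I−A) = 0.279375 / 0.30925625.
Δx_1 = 0.279375 × (+25) / 0.30925625 = 6.984375 / 0.30925625 ≈ 22.6.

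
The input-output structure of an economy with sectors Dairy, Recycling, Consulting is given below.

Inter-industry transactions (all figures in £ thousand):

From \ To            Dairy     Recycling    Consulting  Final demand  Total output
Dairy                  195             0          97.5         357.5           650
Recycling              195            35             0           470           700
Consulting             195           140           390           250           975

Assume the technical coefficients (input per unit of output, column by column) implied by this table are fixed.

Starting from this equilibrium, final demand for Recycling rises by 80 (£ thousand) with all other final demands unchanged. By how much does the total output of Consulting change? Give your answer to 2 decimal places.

Δx_C = 30.73

Technical coefficients a_ij = z_ij / X_j:
  a_DD = 195/650 = 0.30, a_RD = 195/650 = 0.30, a_CD = 195/650 = 0.30
  a_DR = 0/700 = 0.00, a_RR = 35/700 = 0.05, a_CR = 140/700 = 0.20
  a_DC = 97.5/975 = 0.10, a_RC = 0/975 = 0.00, a_CC = 390/975 = 0.40
I − A =
  [   0.70     0.00    -0.10]
  [  -0.30     0.95     0.00]
  [  -0.30    -0.20     0.60]
Cofactors of I−A, C_ij = (−1)^(i+j)·(minor ij) (rows/columns in the sector order above):
  C_11 = (0.95)(0.60) − (0.00)(-0.20) = 0.5700
  C_12 = −[(-0.30)(0.60) − (0.00)(-0.30)] = 0.1800
  C_13 = (-0.30)(-0.20) − (0.95)(-0.30) = 0.3450
  C_21 = −[(0.00)(0.60) − (-0.10)(-0.20)] = 0.0200
  C_22 = (0.70)(0.60) − (-0.10)(-0.30) = 0.3900
  C_23 = −[(0.70)(-0.20) − (0.00)(-0.30)] = 0.1400
  C_31 = (0.00)(0.00) − (-0.10)(0.95) = 0.0950
  C_32 = −[(0.70)(0.00) − (-0.10)(-0.30)] = 0.0300
  C_33 = (0.70)(0.95) − (0.00)(-0.30) = 0.6650
det(I−A) = Σ_j (I−A)_1j·C_1j = (0.70)(0.5700) + (0.00)(0.1800) + (-0.10)(0.3450) = 0.3645
adj(I−A) = Cᵀ =
  [ 0.5700   0.0200   0.0950]
  [ 0.1800   0.3900   0.0300]
  [ 0.3450   0.1400   0.6650]
(I − A)⁻¹ = adj(I−A) / det(I−A) ≈
  [   1.5638     0.0549     0.2606]
  [   0.4938     1.0700     0.0823]
  [   0.9465     0.3841     1.8244]
Δx = (I − A)⁻¹ Δd with Δd having +80 in the Recycling component and 0 elsewhere.
So Δx_C = L_CR · (+80), where L_CR = adj(I−A)_CR / det(I−A) = 0.1400 / 0.3645.
Δx_C = 0.1400 × (+80) / 0.3645 = 11.20 / 0.3645 ≈ 30.73.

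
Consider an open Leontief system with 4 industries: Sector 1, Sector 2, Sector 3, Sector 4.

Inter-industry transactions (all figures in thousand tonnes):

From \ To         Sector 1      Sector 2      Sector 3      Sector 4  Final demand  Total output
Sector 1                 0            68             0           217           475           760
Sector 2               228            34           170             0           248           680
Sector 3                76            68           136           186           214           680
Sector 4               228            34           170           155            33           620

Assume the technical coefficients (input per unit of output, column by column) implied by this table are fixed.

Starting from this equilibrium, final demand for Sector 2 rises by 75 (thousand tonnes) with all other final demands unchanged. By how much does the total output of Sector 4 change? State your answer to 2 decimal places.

Δx_4 = 18.87

Technical coefficients a_ij = z_ij / X_j:
  a_11 = 0/760 = 0.00, a_21 = 228/760 = 0.30, a_31 = 76/760 = 0.10, a_41 = 228/760 = 0.30
  a_12 = 68/680 = 0.10, a_22 = 34/680 = 0.05, a_32 = 68/680 = 0.10, a_42 = 34/680 = 0.05
  a_13 = 0/680 = 0.00, a_23 = 170/680 = 0.25, a_33 = 136/680 = 0.20, a_43 = 170/680 = 0.25
  a_14 = 217/620 = 0.35, a_24 = 0/620 = 0.00, a_34 = 186/620 = 0.30, a_44 = 155/620 = 0.25
I − A =
  [   1.00    -0.10     0.00    -0.35]
  [  -0.30     0.95    -0.25     0.00]
  [  -0.10    -0.10     0.80    -0.30]
  [  -0.30    -0.05    -0.25     0.75]
Compute the cofactors C_ij = (−1)^(i+j)·(3×3 minor ij) of I−A; the adjugate is their transpose:
adj(I−A) = Cᵀ =
  [ 0.47625   0.07525   0.10625   0.26475]
  [ 0.19875   0.43225   0.18750   0.16775]
  [ 0.18375   0.09775   0.58500   0.31975]
  [ 0.26500   0.09150   0.25000   0.70850]
det(I−A) = Σ_j (I−A)_1j·C_1j = (1.00)(0.47625) + (-0.10)(0.19875) + (0.00)(0.18375) + (-0.35)(0.26500) = 0.363625
(I − A)⁻¹ = adj(I−A) / det(I−A) ≈
  [   1.3097     0.2069     0.2922     0.7281]
  [   0.5466     1.1887     0.5156     0.4613]
  [   0.5053     0.2688     1.6088     0.8793]
  [   0.7288     0.2516     0.6875     1.9484]
Δx = (I − A)⁻¹ Δd with Δd having +75 in the Sector 2 component and 0 elsewhere.
So Δx_4 = L_42 · (+75), where L_42 = adj(I−A)_42 / det(I−A) = 0.09150 / 0.363625.
Δx_4 = 0.09150 × (+75) / 0.363625 = 6.8625 / 0.363625 ≈ 18.87.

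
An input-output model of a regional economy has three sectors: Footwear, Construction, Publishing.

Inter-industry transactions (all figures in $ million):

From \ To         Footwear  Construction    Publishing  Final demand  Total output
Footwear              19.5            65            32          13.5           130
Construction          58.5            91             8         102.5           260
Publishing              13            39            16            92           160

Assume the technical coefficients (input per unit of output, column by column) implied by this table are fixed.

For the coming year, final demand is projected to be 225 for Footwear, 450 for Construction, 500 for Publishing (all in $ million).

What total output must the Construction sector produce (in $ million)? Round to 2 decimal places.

Technical coefficients a_ij = z_ij / X_j:
  a_11 = 19.5/130 = 0.15, a_21 = 58.5/130 = 0.45, a_31 = 13/130 = 0.10
  a_12 = 65/260 = 0.25, a_22 = 91/260 = 0.35, a_32 = 39/260 = 0.15
  a_13 = 32/160 = 0.20, a_23 = 8/160 = 0.05, a_33 = 16/160 = 0.10
I − A =
  [   0.85    -0.25    -0.20]
  [  -0.45     0.65    -0.05]
  [  -0.10    -0.15     0.90]
Cofactors of I−A, C_ij = (−1)^(i+j)·(minor ij) (rows/columns in the sector order above):
  C_11 = (0.65)(0.90) − (-0.05)(-0.15) = 0.5775
  C_12 = −[(-0.45)(0.90) − (-0.05)(-0.10)] = 0.4100
  C_13 = (-0.45)(-0.15) − (0.65)(-0.10) = 0.1325
  C_21 = −[(-0.25)(0.90) − (-0.20)(-0.15)] = 0.2550
  C_22 = (0.85)(0.90) − (-0.20)(-0.10) = 0.7450
  C_23 = −[(0.85)(-0.15) − (-0.25)(-0.10)] = 0.1525
  C_31 = (-0.25)(-0.05) − (-0.20)(0.65) = 0.1425
  C_32 = −[(0.85)(-0.05) − (-0.20)(-0.45)] = 0.1325
  C_33 = (0.85)(0.65) − (-0.25)(-0.45) = 0.4400
det(I−A) = Σ_j (I−A)_1j·C_1j = (0.85)(0.5775) + (-0.25)(0.4100) + (-0.20)(0.1325) = 0.361875
adj(I−A) = Cᵀ =
  [ 0.5775   0.2550   0.1425]
  [ 0.4100   0.7450   0.1325]
  [ 0.1325   0.1525   0.4400]
(I − A)⁻¹ = adj(I−A) / det(I−A) ≈
  [   1.5959     0.7047     0.3938]
  [   1.1330     2.0587     0.3661]
  [   0.3661     0.4214     1.2159]
x = (I − A)⁻¹ d = adj(I−A)·d / det(I−A), with det(I−A) = 0.361875:
  x_1 = (0.5775·225 + 0.2550·450 + 0.1425·500) / 0.361875 = 315.9375 / 0.361875 ≈ 873.06
  x_2 = (0.4100·225 + 0.7450·450 + 0.1325·500) / 0.361875 = 493.75 / 0.361875 ≈ 1364.42
  x_3 = (0.1325·225 + 0.1525·450 + 0.4400·500) / 0.361875 = 318.4375 / 0.361875 ≈ 879.97

x_2 = 1364.42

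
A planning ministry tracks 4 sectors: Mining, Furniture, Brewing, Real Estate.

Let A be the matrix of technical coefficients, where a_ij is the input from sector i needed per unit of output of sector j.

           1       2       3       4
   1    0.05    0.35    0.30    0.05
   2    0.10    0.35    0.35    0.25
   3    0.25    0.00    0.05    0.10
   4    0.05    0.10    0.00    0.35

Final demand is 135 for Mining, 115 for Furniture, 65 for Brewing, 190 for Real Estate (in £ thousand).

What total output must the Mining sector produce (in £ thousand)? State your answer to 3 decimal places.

x_1 = 424.495

I − A =
  [   0.95    -0.35    -0.30    -0.05]
  [  -0.10     0.65    -0.35    -0.25]
  [  -0.25     0.00     0.95    -0.10]
  [  -0.05    -0.10     0.00     0.65]
Compute the cofactors C_ij = (−1)^(i+j)·(3×3 minor ij) of I−A; the adjugate is their transpose:
adj(I−A) = Cᵀ =
  [ 0.374125   0.223875   0.200625   0.145750]
  [ 0.132250   0.534000   0.238500   0.252250]
  [ 0.103625   0.069375   0.348375   0.088250]
  [ 0.049125   0.099375   0.052125   0.474000]
det(I−A) = Σ_j (I−A)_1j·C_1j = (0.95)(0.374125) + (-0.35)(0.132250) + (-0.30)(0.103625) + (-0.05)(0.049125) = 0.2755875
(I − A)⁻¹ = adj(I−A) / det(I−A) ≈
  [   1.3576     0.8124     0.7280     0.5289]
  [   0.4799     1.9377     0.8654     0.9153]
  [   0.3760     0.2517     1.2641     0.3202]
  [   0.1783     0.3606     0.1891     1.7200]
x = (I − A)⁻¹ d = adj(I−A)·d / det(I−A), with det(I−A) = 0.2755875:
  x_1 = (0.374125·135 + 0.223875·115 + 0.200625·65 + 0.145750·190) / 0.2755875 = 116.985625 / 0.2755875 ≈ 424.495
  x_2 = (0.132250·135 + 0.534000·115 + 0.238500·65 + 0.252250·190) / 0.2755875 = 142.69375 / 0.2755875 ≈ 517.780
  x_3 = (0.103625·135 + 0.069375·115 + 0.348375·65 + 0.088250·190) / 0.2755875 = 61.379375 / 0.2755875 ≈ 222.722
  x_4 = (0.049125·135 + 0.099375·115 + 0.052125·65 + 0.474000·190) / 0.2755875 = 111.508125 / 0.2755875 ≈ 404.620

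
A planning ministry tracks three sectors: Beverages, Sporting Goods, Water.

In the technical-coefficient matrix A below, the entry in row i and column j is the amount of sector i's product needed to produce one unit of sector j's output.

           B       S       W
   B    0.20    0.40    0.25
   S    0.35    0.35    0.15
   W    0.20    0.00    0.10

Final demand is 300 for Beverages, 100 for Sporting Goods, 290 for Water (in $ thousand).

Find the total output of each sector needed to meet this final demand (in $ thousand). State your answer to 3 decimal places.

I − A =
  [   0.80    -0.40    -0.25]
  [  -0.35     0.65    -0.15]
  [  -0.20     0.00     0.90]
Cofactors of I−A, C_ij = (−1)^(i+j)·(minor ij) (rows/columns in the sector order above):
  C_11 = (0.65)(0.90) − (-0.15)(0.00) = 0.5850
  C_12 = −[(-0.35)(0.90) − (-0.15)(-0.20)] = 0.3450
  C_13 = (-0.35)(0.00) − (0.65)(-0.20) = 0.1300
  C_21 = −[(-0.40)(0.90) − (-0.25)(0.00)] = 0.3600
  C_22 = (0.80)(0.90) − (-0.25)(-0.20) = 0.6700
  C_23 = −[(0.80)(0.00) − (-0.40)(-0.20)] = 0.0800
  C_31 = (-0.40)(-0.15) − (-0.25)(0.65) = 0.2225
  C_32 = −[(0.80)(-0.15) − (-0.25)(-0.35)] = 0.2075
  C_33 = (0.80)(0.65) − (-0.40)(-0.35) = 0.3800
det(I−A) = Σ_j (I−A)_1j·C_1j = (0.80)(0.5850) + (-0.40)(0.3450) + (-0.25)(0.1300) = 0.2975
adj(I−A) = Cᵀ =
  [ 0.5850   0.3600   0.2225]
  [ 0.3450   0.6700   0.2075]
  [ 0.1300   0.0800   0.3800]
(I − A)⁻¹ = adj(I−A) / det(I−A) ≈
  [   1.9664     1.2101     0.7479]
  [   1.1597     2.2521     0.6975]
  [   0.4370     0.2689     1.2773]
x = (I − A)⁻¹ d = adj(I−A)·d / det(I−A), with det(I−A) = 0.2975:
  x_B = (0.5850·300 + 0.3600·100 + 0.2225·290) / 0.2975 = 276.025 / 0.2975 ≈ 927.815
  x_S = (0.3450·300 + 0.6700·100 + 0.2075·290) / 0.2975 = 230.675 / 0.2975 ≈ 775.378
  x_W = (0.1300·300 + 0.0800·100 + 0.3800·290) / 0.2975 = 157.20 / 0.2975 ≈ 528.403

x_B = 927.815, x_S = 775.378, x_W = 528.403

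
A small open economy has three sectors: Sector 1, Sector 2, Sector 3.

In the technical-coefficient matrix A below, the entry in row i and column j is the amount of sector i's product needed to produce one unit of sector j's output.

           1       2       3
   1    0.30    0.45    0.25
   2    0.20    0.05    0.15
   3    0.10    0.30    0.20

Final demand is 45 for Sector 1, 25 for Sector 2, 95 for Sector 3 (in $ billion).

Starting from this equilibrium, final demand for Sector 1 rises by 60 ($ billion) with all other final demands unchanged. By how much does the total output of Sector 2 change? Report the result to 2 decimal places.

I − A =
  [   0.70    -0.45    -0.25]
  [  -0.20     0.95    -0.15]
  [  -0.10    -0.30     0.80]
Cofactors of I−A, C_ij = (−1)^(i+j)·(minor ij) (rows/columns in the sector order above):
  C_11 = (0.95)(0.80) − (-0.15)(-0.30) = 0.7150
  C_12 = −[(-0.20)(0.80) − (-0.15)(-0.10)] = 0.1750
  C_13 = (-0.20)(-0.30) − (0.95)(-0.10) = 0.1550
  C_21 = −[(-0.45)(0.80) − (-0.25)(-0.30)] = 0.4350
  C_22 = (0.70)(0.80) − (-0.25)(-0.10) = 0.5350
  C_23 = −[(0.70)(-0.30) − (-0.45)(-0.10)] = 0.2550
  C_31 = (-0.45)(-0.15) − (-0.25)(0.95) = 0.3050
  C_32 = −[(0.70)(-0.15) − (-0.25)(-0.20)] = 0.1550
  C_33 = (0.70)(0.95) − (-0.45)(-0.20) = 0.5750
det(I−A) = Σ_j (I−A)_1j·C_1j = (0.70)(0.7150) + (-0.45)(0.1750) + (-0.25)(0.1550) = 0.3830
adj(I−A) = Cᵀ =
  [ 0.7150   0.4350   0.3050]
  [ 0.1750   0.5350   0.1550]
  [ 0.1550   0.2550   0.5750]
(I − A)⁻¹ = adj(I−A) / det(I−A) ≈
  [   1.8668     1.1358     0.7963]
  [   0.4569     1.3969     0.4047]
  [   0.4047     0.6658     1.5013]
Δx = (I − A)⁻¹ Δd with Δd having +60 in the Sector 1 component and 0 elsewhere.
So Δx_2 = L_21 · (+60), where L_21 = adj(I−A)_21 / det(I−A) = 0.1750 / 0.3830.
Δx_2 = 0.1750 × (+60) / 0.3830 = 10.50 / 0.3830 ≈ 27.42.

Δx_2 = 27.42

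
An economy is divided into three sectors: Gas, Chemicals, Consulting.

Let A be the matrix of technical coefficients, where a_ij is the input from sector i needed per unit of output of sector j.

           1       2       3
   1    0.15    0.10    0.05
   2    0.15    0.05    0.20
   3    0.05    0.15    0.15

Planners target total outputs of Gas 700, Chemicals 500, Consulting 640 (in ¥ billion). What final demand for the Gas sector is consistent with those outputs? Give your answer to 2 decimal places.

d_1 = 513.00

I − A =
  [   0.85    -0.10    -0.05]
  [  -0.15     0.95    -0.20]
  [  -0.05    -0.15     0.85]
d = (I − A) x:
  d_1 = (+0.85)·700 + (-0.10)·500 + (-0.05)·640 = 513.00
  d_2 = (-0.15)·700 + (+0.95)·500 + (-0.20)·640 = 242.00
  d_3 = (-0.05)·700 + (-0.15)·500 + (+0.85)·640 = 434.00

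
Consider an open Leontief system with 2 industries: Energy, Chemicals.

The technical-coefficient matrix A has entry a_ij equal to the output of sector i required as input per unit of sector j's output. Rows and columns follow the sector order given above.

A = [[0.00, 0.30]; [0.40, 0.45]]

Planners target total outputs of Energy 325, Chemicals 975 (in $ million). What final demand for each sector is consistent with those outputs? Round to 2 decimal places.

d_1 = 32.50, d_2 = 406.25

I − A =
  [   1.00    -0.30]
  [  -0.40     0.55]
d = (I − A) x:
  d_1 = (+1.00)·325 + (-0.30)·975 = 32.50
  d_2 = (-0.40)·325 + (+0.55)·975 = 406.25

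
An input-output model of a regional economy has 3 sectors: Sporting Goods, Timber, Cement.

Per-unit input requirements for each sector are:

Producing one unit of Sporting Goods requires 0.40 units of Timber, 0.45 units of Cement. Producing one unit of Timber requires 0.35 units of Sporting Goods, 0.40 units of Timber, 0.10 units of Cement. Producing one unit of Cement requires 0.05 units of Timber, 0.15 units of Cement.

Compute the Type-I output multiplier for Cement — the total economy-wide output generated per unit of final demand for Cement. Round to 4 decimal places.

m_3 = 1.3950

I − A =
  [   1.00    -0.35     0.00]
  [  -0.40     0.60    -0.05]
  [  -0.45    -0.10     0.85]
Cofactors of I−A, C_ij = (−1)^(i+j)·(minor ij) (rows/columns in the sector order above):
  C_11 = (0.60)(0.85) − (-0.05)(-0.10) = 0.5050
  C_12 = −[(-0.40)(0.85) − (-0.05)(-0.45)] = 0.3625
  C_13 = (-0.40)(-0.10) − (0.60)(-0.45) = 0.3100
  C_21 = −[(-0.35)(0.85) − (0.00)(-0.10)] = 0.2975
  C_22 = (1.00)(0.85) − (0.00)(-0.45) = 0.8500
  C_23 = −[(1.00)(-0.10) − (-0.35)(-0.45)] = 0.2575
  C_31 = (-0.35)(-0.05) − (0.00)(0.60) = 0.0175
  C_32 = −[(1.00)(-0.05) − (0.00)(-0.40)] = 0.0500
  C_33 = (1.00)(0.60) − (-0.35)(-0.40) = 0.4600
det(I−A) = Σ_j (I−A)_1j·C_1j = (1.00)(0.5050) + (-0.35)(0.3625) + (0.00)(0.3100) = 0.378125
adj(I−A) = Cᵀ =
  [ 0.5050   0.2975   0.0175]
  [ 0.3625   0.8500   0.0500]
  [ 0.3100   0.2575   0.4600]
(I − A)⁻¹ = adj(I−A) / det(I−A) ≈
  [   1.33554     0.78678     0.04628]
  [   0.95868     2.24793     0.13223]
  [   0.81983     0.68099     1.21653]
The output multiplier for sector j is the column-j sum of the Leontief inverse (I − A)⁻¹ = adj(I−A) / det(I−A).
Column 3 of adj(I−A): (0.0175, 0.0500, 0.4600); det(I−A) = 0.378125.
m_3 = (0.0175 + 0.0500 + 0.4600) / 0.378125 = 0.5275 / 0.378125 ≈ 1.3950.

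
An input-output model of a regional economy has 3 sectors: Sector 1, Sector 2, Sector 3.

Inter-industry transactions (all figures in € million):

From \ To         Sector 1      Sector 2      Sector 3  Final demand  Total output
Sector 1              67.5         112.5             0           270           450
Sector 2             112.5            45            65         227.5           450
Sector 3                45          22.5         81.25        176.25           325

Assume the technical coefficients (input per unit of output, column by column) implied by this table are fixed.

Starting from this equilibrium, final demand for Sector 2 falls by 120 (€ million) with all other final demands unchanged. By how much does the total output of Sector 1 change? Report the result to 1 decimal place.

Δx_1 = -43.8

Technical coefficients a_ij = z_ij / X_j:
  a_11 = 67.5/450 = 0.15, a_21 = 112.5/450 = 0.25, a_31 = 45/450 = 0.10
  a_12 = 112.5/450 = 0.25, a_22 = 45/450 = 0.10, a_32 = 22.5/450 = 0.05
  a_13 = 0/325 = 0.00, a_23 = 65/325 = 0.20, a_33 = 81.25/325 = 0.25
I − A =
  [   0.85    -0.25     0.00]
  [  -0.25     0.90    -0.20]
  [  -0.10    -0.05     0.75]
Cofactors of I−A, C_ij = (−1)^(i+j)·(minor ij) (rows/columns in the sector order above):
  C_11 = (0.90)(0.75) − (-0.20)(-0.05) = 0.6650
  C_12 = −[(-0.25)(0.75) − (-0.20)(-0.10)] = 0.2075
  C_13 = (-0.25)(-0.05) − (0.90)(-0.10) = 0.1025
  C_21 = −[(-0.25)(0.75) − (0.00)(-0.05)] = 0.1875
  C_22 = (0.85)(0.75) − (0.00)(-0.10) = 0.6375
  C_23 = −[(0.85)(-0.05) − (-0.25)(-0.10)] = 0.0675
  C_31 = (-0.25)(-0.20) − (0.00)(0.90) = 0.0500
  C_32 = −[(0.85)(-0.20) − (0.00)(-0.25)] = 0.1700
  C_33 = (0.85)(0.90) − (-0.25)(-0.25) = 0.7025
det(I−A) = Σ_j (I−A)_1j·C_1j = (0.85)(0.6650) + (-0.25)(0.2075) + (0.00)(0.1025) = 0.513375
adj(I−A) = Cᵀ =
  [ 0.6650   0.1875   0.0500]
  [ 0.2075   0.6375   0.1700]
  [ 0.1025   0.0675   0.7025]
(I − A)⁻¹ = adj(I−A) / det(I−A) ≈
  [   1.2953     0.3652     0.0974]
  [   0.4042     1.2418     0.3311]
  [   0.1997     0.1315     1.3684]
Δx = (I − A)⁻¹ Δd with Δd having -120 in the Sector 2 component and 0 elsewhere.
So Δx_1 = L_12 · (-120), where L_12 = adj(I−A)_12 / det(I−A) = 0.1875 / 0.513375.
Δx_1 = 0.1875 × (-120) / 0.513375 = -22.50 / 0.513375 ≈ -43.8.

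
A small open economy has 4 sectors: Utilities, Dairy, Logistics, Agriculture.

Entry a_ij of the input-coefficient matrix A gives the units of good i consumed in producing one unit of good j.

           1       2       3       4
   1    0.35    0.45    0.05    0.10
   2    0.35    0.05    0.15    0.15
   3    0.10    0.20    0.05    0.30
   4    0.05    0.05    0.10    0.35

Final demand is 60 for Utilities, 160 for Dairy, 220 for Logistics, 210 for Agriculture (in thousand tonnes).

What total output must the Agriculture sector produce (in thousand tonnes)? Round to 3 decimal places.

x_4 = 499.834

I − A =
  [   0.65    -0.45    -0.05    -0.10]
  [  -0.35     0.95    -0.15    -0.15]
  [  -0.10    -0.20     0.95    -0.30]
  [  -0.05    -0.05    -0.10     0.65]
Compute the cofactors C_ij = (−1)^(i+j)·(3×3 minor ij) of I−A; the adjugate is their transpose:
adj(I−A) = Cᵀ =
  [ 0.526250   0.278375   0.091375   0.187375]
  [ 0.226250   0.372125   0.087625   0.161125]
  [ 0.127500   0.129750   0.284250   0.180750]
  [ 0.077500   0.070000   0.057500   0.402500]
det(I−A) = Σ_j (I−A)_1j·C_1j = (0.65)(0.526250) + (-0.45)(0.226250) + (-0.05)(0.127500) + (-0.10)(0.077500) = 0.226125
(I − A)⁻¹ = adj(I−A) / det(I−A) ≈
  [   2.3273     1.2311     0.4041     0.8286]
  [   1.0006     1.6457     0.3875     0.7125]
  [   0.5638     0.5738     1.2570     0.7993]
  [   0.3427     0.3096     0.2543     1.7800]
x = (I − A)⁻¹ d = adj(I−A)·d / det(I−A), with det(I−A) = 0.226125:
  x_1 = (0.526250·60 + 0.278375·160 + 0.091375·220 + 0.187375·210) / 0.226125 = 135.56625 / 0.226125 ≈ 599.519
  x_2 = (0.226250·60 + 0.372125·160 + 0.087625·220 + 0.161125·210) / 0.226125 = 126.22875 / 0.226125 ≈ 558.226
  x_3 = (0.127500·60 + 0.129750·160 + 0.284250·220 + 0.180750·210) / 0.226125 = 128.9025 / 0.226125 ≈ 570.050
  x_4 = (0.077500·60 + 0.070000·160 + 0.057500·220 + 0.402500·210) / 0.226125 = 113.025 / 0.226125 ≈ 499.834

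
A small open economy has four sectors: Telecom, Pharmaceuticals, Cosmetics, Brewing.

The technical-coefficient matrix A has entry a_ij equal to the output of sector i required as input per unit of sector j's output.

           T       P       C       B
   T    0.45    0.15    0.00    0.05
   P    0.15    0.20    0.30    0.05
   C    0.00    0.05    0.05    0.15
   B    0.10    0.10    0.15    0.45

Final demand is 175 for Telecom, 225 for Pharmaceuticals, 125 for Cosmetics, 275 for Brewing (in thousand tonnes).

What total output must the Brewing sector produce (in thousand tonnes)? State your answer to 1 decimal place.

x_B = 771.2

I − A =
  [   0.55    -0.15     0.00    -0.05]
  [  -0.15     0.80    -0.30    -0.05]
  [   0.00    -0.05     0.95    -0.15]
  [  -0.10    -0.10    -0.15     0.55]
Compute the cofactors C_ij = (−1)^(i+j)·(3×3 minor ij) of I−A; the adjugate is their transpose:
adj(I−A) = Cᵀ =
  [ 0.382125   0.080125   0.033375   0.051125]
  [ 0.084250   0.270250   0.094500   0.058000]
  [ 0.018625   0.025375   0.221375   0.064375]
  [ 0.089875   0.070625   0.083625   0.388375]
det(I−A) = Σ_j (I−A)_1j·C_1j = (0.55)(0.382125) + (-0.15)(0.084250) + (0.00)(0.018625) + (-0.05)(0.089875) = 0.1930375
(I − A)⁻¹ = adj(I−A) / det(I−A) ≈
  [   1.9795     0.4151     0.1729     0.2648]
  [   0.4364     1.4000     0.4895     0.3005]
  [   0.0965     0.1315     1.1468     0.3335]
  [   0.4656     0.3659     0.4332     2.0119]
x = (I − A)⁻¹ d = adj(I−A)·d / det(I−A), with det(I−A) = 0.1930375:
  x_T = (0.382125·175 + 0.080125·225 + 0.033375·125 + 0.051125·275) / 0.1930375 = 103.13125 / 0.1930375 ≈ 534.3
  x_P = (0.084250·175 + 0.270250·225 + 0.094500·125 + 0.058000·275) / 0.1930375 = 103.3125 / 0.1930375 ≈ 535.2
  x_C = (0.018625·175 + 0.025375·225 + 0.221375·125 + 0.064375·275) / 0.1930375 = 54.34375 / 0.1930375 ≈ 281.5
  x_B = (0.089875·175 + 0.070625·225 + 0.083625·125 + 0.388375·275) / 0.1930375 = 148.875 / 0.1930375 ≈ 771.2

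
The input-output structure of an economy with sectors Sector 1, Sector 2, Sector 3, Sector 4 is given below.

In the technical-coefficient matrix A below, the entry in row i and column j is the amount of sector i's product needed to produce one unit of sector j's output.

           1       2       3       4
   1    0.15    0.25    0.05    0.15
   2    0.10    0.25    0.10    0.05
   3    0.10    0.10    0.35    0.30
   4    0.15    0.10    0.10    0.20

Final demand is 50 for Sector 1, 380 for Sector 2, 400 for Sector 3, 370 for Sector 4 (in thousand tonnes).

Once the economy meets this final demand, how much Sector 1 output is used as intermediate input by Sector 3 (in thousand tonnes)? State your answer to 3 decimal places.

z_13 = 59.177

I − A =
  [   0.85    -0.25    -0.05    -0.15]
  [  -0.10     0.75    -0.10    -0.05]
  [  -0.10    -0.10     0.65    -0.30]
  [  -0.15    -0.10    -0.10     0.80]
Compute the cofactors C_ij = (−1)^(i+j)·(3×3 minor ij) of I−A; the adjugate is their transpose:
adj(I−A) = Cᵀ =
  [ 0.352750   0.139250   0.063750   0.098750]
  [ 0.066875   0.394125   0.075875   0.065625]
  [ 0.105000   0.124000   0.465500   0.202000]
  [ 0.087625   0.090875   0.079625   0.382875]
det(I−A) = Σ_j (I−A)_1j·C_1j = (0.85)(0.352750) + (-0.25)(0.066875) + (-0.05)(0.105000) + (-0.15)(0.087625) = 0.264725
(I − A)⁻¹ = adj(I−A) / det(I−A) ≈
  [   1.3325     0.5260     0.2408     0.3730]
  [   0.2526     1.4888     0.2866     0.2479]
  [   0.3966     0.4684     1.7584     0.7631]
  [   0.3310     0.3433     0.3008     1.4463]
First solve x = (I − A)⁻¹ d = adj(I−A)·d / det(I−A); in particular x_3 = (0.105000·50 + 0.124000·380 + 0.465500·400 + 0.202000·370) / 0.264725 = 313.31 / 0.264725 ≈ 1183.53008.
Intermediate flow from 1 to 3: z_13 = a_13 · x_3 = 0.05 × 313.31 / 0.264725 = 15.6655 / 0.264725 ≈ 59.177.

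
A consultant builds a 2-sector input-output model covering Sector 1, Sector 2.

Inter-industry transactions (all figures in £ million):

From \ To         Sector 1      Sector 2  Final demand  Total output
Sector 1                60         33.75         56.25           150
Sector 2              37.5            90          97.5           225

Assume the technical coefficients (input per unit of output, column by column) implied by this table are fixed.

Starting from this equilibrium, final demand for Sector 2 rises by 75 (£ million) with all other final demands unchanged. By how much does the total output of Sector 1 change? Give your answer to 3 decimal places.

Technical coefficients a_ij = z_ij / X_j:
  a_11 = 60/150 = 0.40, a_21 = 37.5/150 = 0.25
  a_12 = 33.75/225 = 0.15, a_22 = 90/225 = 0.40
I − A =
  [   0.60    -0.15]
  [  -0.25     0.60]
det(I−A) = (0.60)(0.60) − (-0.15)(-0.25) = 0.3225
adj(I−A) = [[0.60, 0.15], [0.25, 0.60]]
(I − A)⁻¹ = adj(I−A) / det(I−A) ≈
  [   1.8605     0.4651]
  [   0.7752     1.8605]
Δx = (I − A)⁻¹ Δd with Δd having +75 in the Sector 2 component and 0 elsewhere.
So Δx_1 = L_12 · (+75), where L_12 = adj(I−A)_12 / det(I−A) = 0.15 / 0.3225.
Δx_1 = 0.15 × (+75) / 0.3225 = 11.25 / 0.3225 ≈ 34.884.

Δx_1 = 34.884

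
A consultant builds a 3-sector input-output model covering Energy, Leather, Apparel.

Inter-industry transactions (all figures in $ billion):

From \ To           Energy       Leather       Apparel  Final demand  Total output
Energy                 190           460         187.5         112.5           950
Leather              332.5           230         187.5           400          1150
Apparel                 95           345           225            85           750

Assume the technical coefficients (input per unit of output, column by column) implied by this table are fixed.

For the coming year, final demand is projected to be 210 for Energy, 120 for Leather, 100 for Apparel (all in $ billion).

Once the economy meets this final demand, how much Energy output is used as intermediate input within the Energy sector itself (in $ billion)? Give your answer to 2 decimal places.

z_11 = 149.26

Technical coefficients a_ij = z_ij / X_j:
  a_11 = 190/950 = 0.20, a_21 = 332.5/950 = 0.35, a_31 = 95/950 = 0.10
  a_12 = 460/1150 = 0.40, a_22 = 230/1150 = 0.20, a_32 = 345/1150 = 0.30
  a_13 = 187.5/750 = 0.25, a_23 = 187.5/750 = 0.25, a_33 = 225/750 = 0.30
I − A =
  [   0.80    -0.40    -0.25]
  [  -0.35     0.80    -0.25]
  [  -0.10    -0.30     0.70]
Cofactors of I−A, C_ij = (−1)^(i+j)·(minor ij) (rows/columns in the sector order above):
  C_11 = (0.80)(0.70) − (-0.25)(-0.30) = 0.4850
  C_12 = −[(-0.35)(0.70) − (-0.25)(-0.10)] = 0.2700
  C_13 = (-0.35)(-0.30) − (0.80)(-0.10) = 0.1850
  C_21 = −[(-0.40)(0.70) − (-0.25)(-0.30)] = 0.3550
  C_22 = (0.80)(0.70) − (-0.25)(-0.10) = 0.5350
  C_23 = −[(0.80)(-0.30) − (-0.40)(-0.10)] = 0.2800
  C_31 = (-0.40)(-0.25) − (-0.25)(0.80) = 0.3000
  C_32 = −[(0.80)(-0.25) − (-0.25)(-0.35)] = 0.2875
  C_33 = (0.80)(0.80) − (-0.40)(-0.35) = 0.5000
det(I−A) = Σ_j (I−A)_1j·C_1j = (0.80)(0.4850) + (-0.40)(0.2700) + (-0.25)(0.1850) = 0.23375
adj(I−A) = Cᵀ =
  [ 0.4850   0.3550   0.3000]
  [ 0.2700   0.5350   0.2875]
  [ 0.1850   0.2800   0.5000]
(I − A)⁻¹ = adj(I−A) / det(I−A) ≈
  [   2.0749     1.5187     1.2834]
  [   1.1551     2.2888     1.2299]
  [   0.7914     1.1979     2.1390]
First solve x = (I − A)⁻¹ d = adj(I−A)·d / det(I−A); in particular x_1 = (0.4850·210 + 0.3550·120 + 0.3000·100) / 0.23375 = 174.45 / 0.23375 ≈ 746.3102.
Intermediate flow from 1 to 1: z_11 = a_11 · x_1 = 0.20 × 174.45 / 0.23375 = 34.89 / 0.23375 ≈ 149.26.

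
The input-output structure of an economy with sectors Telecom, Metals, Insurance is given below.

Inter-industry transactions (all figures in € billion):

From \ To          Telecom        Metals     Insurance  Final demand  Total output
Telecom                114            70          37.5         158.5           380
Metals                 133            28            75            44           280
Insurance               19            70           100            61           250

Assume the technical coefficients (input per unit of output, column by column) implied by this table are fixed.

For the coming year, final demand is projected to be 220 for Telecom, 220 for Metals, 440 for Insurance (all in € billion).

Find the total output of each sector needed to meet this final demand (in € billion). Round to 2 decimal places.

Technical coefficients a_ij = z_ij / X_j:
  a_TT = 114/380 = 0.30, a_MT = 133/380 = 0.35, a_IT = 19/380 = 0.05
  a_TM = 70/280 = 0.25, a_MM = 28/280 = 0.10, a_IM = 70/280 = 0.25
  a_TI = 37.5/250 = 0.15, a_MI = 75/250 = 0.30, a_II = 100/250 = 0.40
I − A =
  [   0.70    -0.25    -0.15]
  [  -0.35     0.90    -0.30]
  [  -0.05    -0.25     0.60]
Cofactors of I−A, C_ij = (−1)^(i+j)·(minor ij) (rows/columns in the sector order above):
  C_11 = (0.90)(0.60) − (-0.30)(-0.25) = 0.4650
  C_12 = −[(-0.35)(0.60) − (-0.30)(-0.05)] = 0.2250
  C_13 = (-0.35)(-0.25) − (0.90)(-0.05) = 0.1325
  C_21 = −[(-0.25)(0.60) − (-0.15)(-0.25)] = 0.1875
  C_22 = (0.70)(0.60) − (-0.15)(-0.05) = 0.4125
  C_23 = −[(0.70)(-0.25) − (-0.25)(-0.05)] = 0.1875
  C_31 = (-0.25)(-0.30) − (-0.15)(0.90) = 0.2100
  C_32 = −[(0.70)(-0.30) − (-0.15)(-0.35)] = 0.2625
  C_33 = (0.70)(0.90) − (-0.25)(-0.35) = 0.5425
det(I−A) = Σ_j (I−A)_1j·C_1j = (0.70)(0.4650) + (-0.25)(0.2250) + (-0.15)(0.1325) = 0.249375
adj(I−A) = Cᵀ =
  [ 0.4650   0.1875   0.2100]
  [ 0.2250   0.4125   0.2625]
  [ 0.1325   0.1875   0.5425]
(I − A)⁻¹ = adj(I−A) / det(I−A) ≈
  [   1.8647     0.7519     0.8421]
  [   0.9023     1.6541     1.0526]
  [   0.5313     0.7519     2.1754]
x = (I − A)⁻¹ d = adj(I−A)·d / det(I−A), with det(I−A) = 0.249375:
  x_T = (0.4650·220 + 0.1875·220 + 0.2100·440) / 0.249375 = 235.95 / 0.249375 ≈ 946.17
  x_M = (0.2250·220 + 0.4125·220 + 0.2625·440) / 0.249375 = 255.75 / 0.249375 ≈ 1025.56
  x_I = (0.1325·220 + 0.1875·220 + 0.5425·440) / 0.249375 = 309.10 / 0.249375 ≈ 1239.50

x_T = 946.17, x_M = 1025.56, x_I = 1239.50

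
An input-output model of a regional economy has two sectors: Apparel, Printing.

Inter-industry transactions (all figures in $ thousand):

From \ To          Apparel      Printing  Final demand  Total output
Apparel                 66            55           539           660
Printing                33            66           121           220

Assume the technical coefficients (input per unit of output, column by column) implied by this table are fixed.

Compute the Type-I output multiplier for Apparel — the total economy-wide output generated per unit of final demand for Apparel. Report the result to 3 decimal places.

m_1 = 1.215

Technical coefficients a_ij = z_ij / X_j:
  a_11 = 66/660 = 0.10, a_21 = 33/660 = 0.05
  a_12 = 55/220 = 0.25, a_22 = 66/220 = 0.30
I − A =
  [   0.90    -0.25]
  [  -0.05     0.70]
det(I−A) = (0.90)(0.70) − (-0.25)(-0.05) = 0.6175
adj(I−A) = [[0.70, 0.25], [0.05, 0.90]]
(I − A)⁻¹ = adj(I−A) / det(I−A) ≈
  [   1.1336     0.4049]
  [   0.0810     1.4575]
The output multiplier for sector j is the column-j sum of the Leontief inverse (I − A)⁻¹ = adj(I−A) / det(I−A).
Column 1 of adj(I−A): (0.70, 0.05); det(I−A) = 0.6175.
m_1 = (0.70 + 0.05) / 0.6175 = 0.75 / 0.6175 ≈ 1.215.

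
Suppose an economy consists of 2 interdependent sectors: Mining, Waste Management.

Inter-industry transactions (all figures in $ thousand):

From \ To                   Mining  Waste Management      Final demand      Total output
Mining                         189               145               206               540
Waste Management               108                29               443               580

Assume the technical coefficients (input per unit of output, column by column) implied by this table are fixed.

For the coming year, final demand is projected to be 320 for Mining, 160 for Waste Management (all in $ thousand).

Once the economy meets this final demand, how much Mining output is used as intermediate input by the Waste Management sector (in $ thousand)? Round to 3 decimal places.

Technical coefficients a_ij = z_ij / X_j:
  a_11 = 189/540 = 0.35, a_21 = 108/540 = 0.20
  a_12 = 145/580 = 0.25, a_22 = 29/580 = 0.05
I − A =
  [   0.65    -0.25]
  [  -0.20     0.95]
det(I−A) = (0.65)(0.95) − (-0.25)(-0.20) = 0.5675
adj(I−A) = [[0.95, 0.25], [0.20, 0.65]]
(I − A)⁻¹ = adj(I−A) / det(I−A) ≈
  [   1.6740     0.4405]
  [   0.3524     1.1454]
First solve x = (I − A)⁻¹ d = adj(I−A)·d / det(I−A); in particular x_2 = (0.20·320 + 0.65·160) / 0.5675 = 168.00 / 0.5675 ≈ 296.03524.
Intermediate flow from 1 to 2: z_12 = a_12 · x_2 = 0.25 × 168.00 / 0.5675 = 42.00 / 0.5675 ≈ 74.009.

z_12 = 74.009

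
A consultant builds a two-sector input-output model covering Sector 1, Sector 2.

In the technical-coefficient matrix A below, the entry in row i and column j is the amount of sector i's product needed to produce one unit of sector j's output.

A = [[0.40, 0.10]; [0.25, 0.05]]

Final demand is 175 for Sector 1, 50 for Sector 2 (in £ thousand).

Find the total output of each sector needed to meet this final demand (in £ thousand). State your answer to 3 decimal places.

I − A =
  [   0.60    -0.10]
  [  -0.25     0.95]
det(I−A) = (0.60)(0.95) − (-0.10)(-0.25) = 0.5450
adj(I−A) = [[0.95, 0.10], [0.25, 0.60]]
(I − A)⁻¹ = adj(I−A) / det(I−A) ≈
  [   1.7431     0.1835]
  [   0.4587     1.1009]
x = (I − A)⁻¹ d = adj(I−A)·d / det(I−A), with det(I−A) = 0.5450:
  x_1 = (0.95·175 + 0.10·50) / 0.5450 = 171.25 / 0.5450 ≈ 314.220
  x_2 = (0.25·175 + 0.60·50) / 0.5450 = 73.75 / 0.5450 ≈ 135.321

x_1 = 314.220, x_2 = 135.321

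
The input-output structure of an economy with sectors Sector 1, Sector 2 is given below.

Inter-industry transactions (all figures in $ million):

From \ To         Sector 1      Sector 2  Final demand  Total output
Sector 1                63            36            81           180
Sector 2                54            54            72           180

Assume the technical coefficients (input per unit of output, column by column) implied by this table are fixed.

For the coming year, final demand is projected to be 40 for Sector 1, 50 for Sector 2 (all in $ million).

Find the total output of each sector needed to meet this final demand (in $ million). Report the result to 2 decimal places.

Technical coefficients a_ij = z_ij / X_j:
  a_11 = 63/180 = 0.35, a_21 = 54/180 = 0.30
  a_12 = 36/180 = 0.20, a_22 = 54/180 = 0.30
I − A =
  [   0.65    -0.20]
  [  -0.30     0.70]
det(I−A) = (0.65)(0.70) − (-0.20)(-0.30) = 0.3950
adj(I−A) = [[0.70, 0.20], [0.30, 0.65]]
(I − A)⁻¹ = adj(I−A) / det(I−A) ≈
  [   1.7722     0.5063]
  [   0.7595     1.6456]
x = (I − A)⁻¹ d = adj(I−A)·d / det(I−A), with det(I−A) = 0.3950:
  x_1 = (0.70·40 + 0.20·50) / 0.3950 = 38.00 / 0.3950 ≈ 96.20
  x_2 = (0.30·40 + 0.65·50) / 0.3950 = 44.50 / 0.3950 ≈ 112.66

x_1 = 96.20, x_2 = 112.66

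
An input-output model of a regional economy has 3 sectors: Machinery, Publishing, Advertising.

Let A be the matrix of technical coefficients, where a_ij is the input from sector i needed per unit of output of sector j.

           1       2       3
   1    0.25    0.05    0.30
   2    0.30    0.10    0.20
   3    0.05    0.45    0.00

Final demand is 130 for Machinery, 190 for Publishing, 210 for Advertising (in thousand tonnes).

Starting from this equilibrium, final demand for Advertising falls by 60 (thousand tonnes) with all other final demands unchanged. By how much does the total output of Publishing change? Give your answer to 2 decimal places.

Δx_2 = -26.77

I − A =
  [   0.75    -0.05    -0.30]
  [  -0.30     0.90    -0.20]
  [  -0.05    -0.45     1.00]
Cofactors of I−A, C_ij = (−1)^(i+j)·(minor ij) (rows/columns in the sector order above):
  C_11 = (0.90)(1.00) − (-0.20)(-0.45) = 0.8100
  C_12 = −[(-0.30)(1.00) − (-0.20)(-0.05)] = 0.3100
  C_13 = (-0.30)(-0.45) − (0.90)(-0.05) = 0.1800
  C_21 = −[(-0.05)(1.00) − (-0.30)(-0.45)] = 0.1850
  C_22 = (0.75)(1.00) − (-0.30)(-0.05) = 0.7350
  C_23 = −[(0.75)(-0.45) − (-0.05)(-0.05)] = 0.3400
  C_31 = (-0.05)(-0.20) − (-0.30)(0.90) = 0.2800
  C_32 = −[(0.75)(-0.20) − (-0.30)(-0.30)] = 0.2400
  C_33 = (0.75)(0.90) − (-0.05)(-0.30) = 0.6600
det(I−A) = Σ_j (I−A)_1j·C_1j = (0.75)(0.8100) + (-0.05)(0.3100) + (-0.30)(0.1800) = 0.5380
adj(I−A) = Cᵀ =
  [ 0.8100   0.1850   0.2800]
  [ 0.3100   0.7350   0.2400]
  [ 0.1800   0.3400   0.6600]
(I − A)⁻¹ = adj(I−A) / det(I−A) ≈
  [   1.5056     0.3439     0.5204]
  [   0.5762     1.3662     0.4461]
  [   0.3346     0.6320     1.2268]
Δx = (I − A)⁻¹ Δd with Δd having -60 in the Advertising component and 0 elsewhere.
So Δx_2 = L_23 · (-60), where L_23 = adj(I−A)_23 / det(I−A) = 0.2400 / 0.5380.
Δx_2 = 0.2400 × (-60) / 0.5380 = -14.40 / 0.5380 ≈ -26.77.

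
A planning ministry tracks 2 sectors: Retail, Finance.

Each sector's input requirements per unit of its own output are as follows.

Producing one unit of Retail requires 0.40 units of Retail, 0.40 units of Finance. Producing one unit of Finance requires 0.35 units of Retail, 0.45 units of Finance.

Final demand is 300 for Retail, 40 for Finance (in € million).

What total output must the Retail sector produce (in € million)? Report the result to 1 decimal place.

I − A =
  [   0.60    -0.35]
  [  -0.40     0.55]
det(I−A) = (0.60)(0.55) − (-0.35)(-0.40) = 0.1900
adj(I−A) = [[0.55, 0.35], [0.40, 0.60]]
(I − A)⁻¹ = adj(I−A) / det(I−A) ≈
  [   2.8947     1.8421]
  [   2.1053     3.1579]
x = (I − A)⁻¹ d = adj(I−A)·d / det(I−A), with det(I−A) = 0.1900:
  x_R = (0.55·300 + 0.35·40) / 0.1900 = 179.00 / 0.1900 ≈ 942.1
  x_F = (0.40·300 + 0.60·40) / 0.1900 = 144.00 / 0.1900 ≈ 757.9

x_R = 942.1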